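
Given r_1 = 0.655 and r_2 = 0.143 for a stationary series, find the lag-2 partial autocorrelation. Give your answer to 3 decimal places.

-0.501

φ_{22} = (r_2 − r_1²) / (1 − r_1²)
r_1² = (0.655)² = 0.429025
Numerator = 0.143 − 0.4290 = -0.2860; denominator = 1 − 0.4290 = 0.5710
φ_{22} = -0.2860 / 0.5710 = -0.501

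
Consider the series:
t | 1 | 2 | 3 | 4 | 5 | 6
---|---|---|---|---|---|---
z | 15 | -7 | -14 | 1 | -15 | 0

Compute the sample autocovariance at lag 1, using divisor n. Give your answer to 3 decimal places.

-27.296

Mean z̄ = (15 − 7 − 14 + 1 − 15 + 0)/6 = -3.3333
Σ_{t=1}^{5}(z_t−z̄)(z_{t+1}−z̄) = -163.7778
γ_1 = -163.7778 / 6 = -27.296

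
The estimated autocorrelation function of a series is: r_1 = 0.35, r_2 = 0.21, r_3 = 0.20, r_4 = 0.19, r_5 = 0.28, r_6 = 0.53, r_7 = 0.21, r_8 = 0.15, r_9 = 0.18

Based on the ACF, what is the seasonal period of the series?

The largest autocorrelation is r_6 = 0.53; the remaining lags stay at or below 0.35. The elevated value at lag 1 (0.35), dropping to 0.21 at lag 2, reflects decaying short-term dependence rather than seasonality.
The dominant spike at lag 6 indicates a seasonal period of 6.

6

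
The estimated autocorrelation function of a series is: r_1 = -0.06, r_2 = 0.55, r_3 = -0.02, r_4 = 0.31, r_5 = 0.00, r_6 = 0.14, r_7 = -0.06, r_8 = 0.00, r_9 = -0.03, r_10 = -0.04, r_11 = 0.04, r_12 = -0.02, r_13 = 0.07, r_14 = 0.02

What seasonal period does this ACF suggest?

The largest autocorrelation is r_2 = 0.55, with a weaker echo at lag 4 (0.31); the remaining lags stay at or below 0.14.
The dominant spike at lag 2 indicates a seasonal period of 2.

2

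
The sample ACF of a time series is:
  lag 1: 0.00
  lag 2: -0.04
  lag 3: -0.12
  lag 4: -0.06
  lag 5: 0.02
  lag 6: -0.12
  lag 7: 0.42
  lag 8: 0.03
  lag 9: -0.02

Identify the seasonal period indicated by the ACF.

7

The largest autocorrelation is r_7 = 0.42; the remaining lags stay at or below 0.03.
The dominant spike at lag 7 indicates a seasonal period of 7.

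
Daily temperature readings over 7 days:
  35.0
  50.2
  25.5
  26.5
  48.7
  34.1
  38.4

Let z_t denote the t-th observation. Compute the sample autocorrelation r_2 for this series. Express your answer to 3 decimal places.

Mean z̄ = (35.0 + 50.2 + 25.5 + 26.5 + 48.7 + 34.1 + 38.4)/7 = 36.9143
Deviations from mean: -1.9143, 13.2857, -11.4143, -10.4143, 11.7857, -2.8143, 1.4857
Σ(z_t−z̄)(z_{t+2}−z̄) = (21.8502) + (-138.3612) + (-134.5255) + (29.3088) + (17.5102) = -204.2176
Denominator Σ(z_t−z̄)² = 567.9486
r_2 = -204.2176 / 567.9486 = -0.360

-0.360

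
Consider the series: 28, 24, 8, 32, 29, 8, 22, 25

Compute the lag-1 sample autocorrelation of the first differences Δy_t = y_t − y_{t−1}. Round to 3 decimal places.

-0.388

First differences Δy: -4, -16, 24, -3, -21, 14, 3
Mean of differences = -0.4286
Numerator Σ(Δy_t−Δȳ)(Δy_{t+1}−Δȳ) = -582.0408
Denominator Σ(Δy_t−Δȳ)² = 1501.7143
r_1(Δy) = -582.0408 / 1501.7143 = -0.388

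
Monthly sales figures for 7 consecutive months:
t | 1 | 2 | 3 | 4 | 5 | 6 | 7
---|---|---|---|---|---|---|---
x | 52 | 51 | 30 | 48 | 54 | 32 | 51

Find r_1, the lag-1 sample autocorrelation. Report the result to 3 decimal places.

-0.426

Mean x̄ = (52 + 51 + 30 + 48 + 54 + 32 + 51)/7 = 45.4286
Deviations from mean: 6.5714, 5.5714, -15.4286, 2.5714, 8.5714, -13.4286, 5.5714
Numerator Σ_{t=1}^{6}(x_t−x̄)(x_{t+1}−x̄) = -256.8980
Denominator Σ(x_t−x̄)² = 603.7143
r_1 = -256.8980 / 603.7143 = -0.426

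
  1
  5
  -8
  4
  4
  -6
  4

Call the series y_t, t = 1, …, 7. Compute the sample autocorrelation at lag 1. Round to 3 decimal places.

Mean ȳ = (1 + 5 − 8 + 4 + 4 − 6 + 4)/7 = 0.5714
Deviations from mean: 0.4286, 4.4286, -8.5714, 3.4286, 3.4286, -6.5714, 3.4286
Σ(y_t−ȳ)(y_{t+1}−ȳ) = (1.8980) + (-37.9592) + (-29.3878) + (11.7551) + (-22.5306) + (-22.5306) = -98.7551
Denominator Σ(y_t−ȳ)² = 171.7143
r_1 = -98.7551 / 171.7143 = -0.575

-0.575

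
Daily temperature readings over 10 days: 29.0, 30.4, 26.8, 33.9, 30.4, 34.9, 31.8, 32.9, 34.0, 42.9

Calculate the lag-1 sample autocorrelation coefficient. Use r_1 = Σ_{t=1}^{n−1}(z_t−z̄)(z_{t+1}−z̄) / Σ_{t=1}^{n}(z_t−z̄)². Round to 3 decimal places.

Mean z̄ = (29.0 + 30.4 + 26.8 + 33.9 + 30.4 + 34.9 + 31.8 + 32.9 + 34.0 + 42.9)/10 = 32.7000
Numerator Σ_{t=1}^{9}(z_t−z̄)(z_{t+1}−z̄) = 18.5400
Denominator Σ(z_t−z̄)² = 171.9400
r_1 = 18.5400 / 171.9400 = 0.108

0.108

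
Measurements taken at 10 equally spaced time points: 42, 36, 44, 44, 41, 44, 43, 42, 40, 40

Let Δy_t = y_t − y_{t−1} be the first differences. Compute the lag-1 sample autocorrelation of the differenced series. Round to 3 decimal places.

First differences Δy: -6, 8, 0, -3, 3, -1, -1, -2, 0
Mean of differences = -0.2222
Numerator Σ(Δy_t−Δȳ)(Δy_{t+1}−Δȳ) = -56.1605
Denominator Σ(Δy_t−Δȳ)² = 123.5556
r_1(Δy) = -56.1605 / 123.5556 = -0.455

-0.455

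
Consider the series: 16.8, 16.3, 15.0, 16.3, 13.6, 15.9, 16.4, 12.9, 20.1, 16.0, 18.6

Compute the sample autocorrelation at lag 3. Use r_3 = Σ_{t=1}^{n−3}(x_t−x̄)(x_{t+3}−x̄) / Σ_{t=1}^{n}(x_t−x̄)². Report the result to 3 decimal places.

Mean x̄ = (16.8 + 16.3 + 15.0 + 16.3 + 13.6 + 15.9 + 16.4 + 12.9 + 20.1 + 16.0 + 18.6)/11 = 16.1727
Numerator Σ_{t=1}^{8}(x_t−x̄)(x_{t+3}−x̄) = -0.5331
Denominator Σ(x_t−x̄)² = 40.6018
r_3 = -0.5331 / 40.6018 = -0.013

-0.013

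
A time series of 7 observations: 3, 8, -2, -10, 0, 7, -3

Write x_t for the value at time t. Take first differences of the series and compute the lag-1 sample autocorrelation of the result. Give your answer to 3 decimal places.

-0.120

First differences Δx: 5, -10, -8, 10, 7, -10
Mean of differences = -1.0000
Numerator Σ(Δx_t−Δx̄)(Δx_{t+1}−Δx̄) = -52.0000
Denominator Σ(Δx_t−Δx̄)² = 432.0000
r_1(Δx) = -52.0000 / 432.0000 = -0.120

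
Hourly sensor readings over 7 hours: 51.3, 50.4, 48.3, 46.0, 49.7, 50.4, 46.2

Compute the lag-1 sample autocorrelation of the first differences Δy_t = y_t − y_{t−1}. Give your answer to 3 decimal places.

First differences Δy: -0.9, -2.1, -2.3, 3.7, 0.7, -4.2
Mean of differences = -0.8500
Numerator Σ(Δy_t−Δȳ)(Δy_{t+1}−Δȳ) = -2.8625
Denominator Σ(Δy_t−Δȳ)² = 37.9950
r_1(Δy) = -2.8625 / 37.9950 = -0.075

-0.075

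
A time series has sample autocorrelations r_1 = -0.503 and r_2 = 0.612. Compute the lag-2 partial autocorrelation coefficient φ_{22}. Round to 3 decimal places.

0.481

φ_{22} = (r_2 − r_1²) / (1 − r_1²)
r_1² = (-0.503)² = 0.253009
Numerator = 0.612 − 0.2530 = 0.3590; denominator = 1 − 0.2530 = 0.7470
φ_{22} = 0.3590 / 0.7470 = 0.481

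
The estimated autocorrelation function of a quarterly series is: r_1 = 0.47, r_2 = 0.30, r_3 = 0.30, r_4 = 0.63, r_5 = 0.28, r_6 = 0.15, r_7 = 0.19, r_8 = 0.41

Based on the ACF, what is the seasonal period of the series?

4

The largest autocorrelation is r_4 = 0.63; the remaining lags stay at or below 0.47. The elevated value at lag 1 (0.47), dropping to 0.30 at lag 2, reflects decaying short-term dependence rather than seasonality.
The dominant spike at lag 4 indicates a seasonal period of 4.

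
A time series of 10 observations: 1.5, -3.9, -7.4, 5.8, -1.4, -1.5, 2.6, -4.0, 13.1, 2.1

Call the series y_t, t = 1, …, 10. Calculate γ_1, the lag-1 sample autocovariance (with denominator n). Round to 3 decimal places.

Mean ȳ = (1.5 − 3.9 − 7.4 + 5.8 − 1.4 − 1.5 + 2.6 − 4.0 + 13.1 + 2.1)/10 = 0.6900
Σ_{t=1}^{9}(y_t−ȳ)(y_{t+1}−ȳ) = -67.8731
γ_1 = -67.8731 / 10 = -6.787

-6.787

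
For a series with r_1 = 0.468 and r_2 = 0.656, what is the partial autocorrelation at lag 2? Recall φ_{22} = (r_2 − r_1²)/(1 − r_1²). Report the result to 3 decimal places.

φ_{22} = (r_2 − r_1²) / (1 − r_1²)
r_1² = (0.468)² = 0.219024
Numerator = 0.656 − 0.2190 = 0.4370; denominator = 1 − 0.2190 = 0.7810
φ_{22} = 0.4370 / 0.7810 = 0.560

0.560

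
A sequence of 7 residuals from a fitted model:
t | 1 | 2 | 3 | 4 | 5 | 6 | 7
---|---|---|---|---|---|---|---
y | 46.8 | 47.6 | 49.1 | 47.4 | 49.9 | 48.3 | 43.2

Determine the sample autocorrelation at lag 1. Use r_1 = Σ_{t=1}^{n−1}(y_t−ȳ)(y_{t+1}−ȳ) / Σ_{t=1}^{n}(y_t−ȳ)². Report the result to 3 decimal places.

-0.061

Mean ȳ = (46.8 + 47.6 + 49.1 + 47.4 + 49.9 + 48.3 + 43.2)/7 = 47.4714
Deviations from mean: -0.6714, 0.1286, 1.6286, -0.0714, 2.4286, 0.8286, -4.2714
Σ(y_t−ȳ)(y_{t+1}−ȳ) = (-0.0863) + (0.2094) + (-0.1163) + (-0.1735) + (2.0122) + (-3.5392) = -1.6937
Denominator Σ(y_t−ȳ)² = 27.9543
r_1 = -1.6937 / 27.9543 = -0.061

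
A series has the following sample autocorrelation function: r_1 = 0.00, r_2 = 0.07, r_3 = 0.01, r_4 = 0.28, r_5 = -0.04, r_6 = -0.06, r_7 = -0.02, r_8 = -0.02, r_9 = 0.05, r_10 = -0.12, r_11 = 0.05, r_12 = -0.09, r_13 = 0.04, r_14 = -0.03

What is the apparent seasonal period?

The largest autocorrelation is r_4 = 0.28; the remaining lags stay at or below 0.07.
The dominant spike at lag 4 indicates a seasonal period of 4.

4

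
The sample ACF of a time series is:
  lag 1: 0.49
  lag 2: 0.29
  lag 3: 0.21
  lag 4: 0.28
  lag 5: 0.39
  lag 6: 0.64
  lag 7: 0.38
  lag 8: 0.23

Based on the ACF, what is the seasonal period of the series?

The largest autocorrelation is r_6 = 0.64; the remaining lags stay at or below 0.49. The elevated value at lag 1 (0.49), dropping to 0.29 at lag 2, reflects decaying short-term dependence rather than seasonality.
The dominant spike at lag 6 indicates a seasonal period of 6.

6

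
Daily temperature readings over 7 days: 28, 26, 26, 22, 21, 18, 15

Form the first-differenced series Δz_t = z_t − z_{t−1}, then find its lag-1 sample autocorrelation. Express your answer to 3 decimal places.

-0.556

First differences Δz: -2, 0, -4, -1, -3, -3
Mean of differences = -2.1667
Numerator Σ(Δz_t−Δz̄)(Δz_{t+1}−Δz̄) = -6.0278
Denominator Σ(Δz_t−Δz̄)² = 10.8333
r_1(Δz) = -6.0278 / 10.8333 = -0.556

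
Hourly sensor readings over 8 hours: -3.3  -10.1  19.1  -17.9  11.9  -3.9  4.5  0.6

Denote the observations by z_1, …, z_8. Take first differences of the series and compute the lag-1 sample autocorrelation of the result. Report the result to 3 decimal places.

-0.867

First differences Δz: -6.8, 29.2, -37.0, 29.8, -15.8, 8.4, -3.9
Mean of differences = 0.5571
Numerator Σ(Δz_t−Δz̄)(Δz_{t+1}−Δz̄) = -3026.3247
Denominator Σ(Δz_t−Δz̄)² = 3489.1571
r_1(Δz) = -3026.3247 / 3489.1571 = -0.867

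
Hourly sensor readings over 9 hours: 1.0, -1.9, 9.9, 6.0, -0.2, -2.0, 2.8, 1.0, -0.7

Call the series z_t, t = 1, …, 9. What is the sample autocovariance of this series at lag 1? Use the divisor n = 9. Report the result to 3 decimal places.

Mean z̄ = (1.0 − 1.9 + 9.9 + 6.0 − 0.2 − 2.0 + 2.8 + 1.0 − 0.7)/9 = 1.7667
Σ_{t=1}^{8}(z_t−z̄)(z_{t+1}−z̄) = 3.7089
γ_1 = 3.7089 / 9 = 0.412

0.412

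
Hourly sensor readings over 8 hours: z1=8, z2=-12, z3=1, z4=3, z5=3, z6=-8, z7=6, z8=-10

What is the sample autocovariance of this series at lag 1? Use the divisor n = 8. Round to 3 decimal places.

-29.643

Mean z̄ = (8 − 12 + 1 + 3 + 3 − 8 + 6 − 10)/8 = -1.1250
Deviations: 9.1250, -10.8750, 2.1250, 4.1250, 4.1250, -6.8750, 7.1250, -8.8750
Σ_{t=1}^{7}(z_t−z̄)(z_{t+1}−z̄) = -237.1406
γ_1 = -237.1406 / 8 = -29.643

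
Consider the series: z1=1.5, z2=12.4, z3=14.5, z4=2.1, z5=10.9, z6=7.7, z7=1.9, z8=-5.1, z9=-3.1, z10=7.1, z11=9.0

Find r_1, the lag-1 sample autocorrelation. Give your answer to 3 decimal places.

0.273

Mean z̄ = (1.5 + 12.4 + 14.5 + 2.1 + 10.9 + 7.7 + 1.9 − 5.1 − 3.1 + 7.1 + 9.0)/11 = 5.3545
Numerator Σ_{t=1}^{10}(z_t−z̄)(z_{t+1}−z̄) = 110.4788
Denominator Σ(z_t−z̄)² = 404.0273
r_1 = 110.4788 / 404.0273 = 0.273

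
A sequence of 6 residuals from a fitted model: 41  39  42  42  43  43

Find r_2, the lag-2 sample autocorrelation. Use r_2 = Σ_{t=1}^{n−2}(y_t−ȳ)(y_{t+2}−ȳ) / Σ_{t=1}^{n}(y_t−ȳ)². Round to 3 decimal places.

Mean ȳ = (41 + 39 + 42 + 42 + 43 + 43)/6 = 41.6667
Deviations from mean: -0.6667, -2.6667, 0.3333, 0.3333, 1.3333, 1.3333
Σ(y_t−ȳ)(y_{t+2}−ȳ) = (-0.2222) + (-0.8889) + (0.4444) + (0.4444) = -0.2222
Denominator Σ(y_t−ȳ)² = 11.3333
r_2 = -0.2222 / 11.3333 = -0.020

-0.020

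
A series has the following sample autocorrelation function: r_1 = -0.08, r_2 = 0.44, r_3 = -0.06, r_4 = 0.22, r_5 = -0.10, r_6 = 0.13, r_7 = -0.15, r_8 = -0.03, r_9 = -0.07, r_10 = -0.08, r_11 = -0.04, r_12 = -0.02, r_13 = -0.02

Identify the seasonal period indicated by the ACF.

The largest autocorrelation is r_2 = 0.44, with a weaker echo at lag 4 (0.22); the remaining lags stay at or below 0.13.
The dominant spike at lag 2 indicates a seasonal period of 2.

2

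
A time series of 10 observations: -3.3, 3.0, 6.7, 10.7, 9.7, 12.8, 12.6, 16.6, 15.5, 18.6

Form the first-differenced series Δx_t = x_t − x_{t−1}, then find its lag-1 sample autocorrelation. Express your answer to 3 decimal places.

First differences Δx: 6.3, 3.7, 4.0, -1.0, 3.1, -0.2, 4.0, -1.1, 3.1
Mean of differences = 2.4333
Numerator Σ(Δx_t−Δx̄)(Δx_{t+1}−Δx̄) = -14.5578
Denominator Σ(Δx_t−Δx̄)² = 53.5600
r_1(Δx) = -14.5578 / 53.5600 = -0.272

-0.272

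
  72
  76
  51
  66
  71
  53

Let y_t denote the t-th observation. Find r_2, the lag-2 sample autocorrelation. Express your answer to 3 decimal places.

-0.339

Mean ȳ = (72 + 76 + 51 + 66 + 71 + 53)/6 = 64.8333
Σ(y_t−ȳ)(y_{t+2}−ȳ) = (-99.1389) + (13.0278) + (-85.3056) + (-13.8056) = -185.2222
Denominator Σ(y_t−ȳ)² = 546.8333
r_2 = -185.2222 / 546.8333 = -0.339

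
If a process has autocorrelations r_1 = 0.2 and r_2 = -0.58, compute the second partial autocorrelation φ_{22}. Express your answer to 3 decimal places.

φ_{22} = (r_2 − r_1²) / (1 − r_1²)
r_1² = (0.2)² = 0.04
Numerator = -0.58 − 0.0400 = -0.6200; denominator = 1 − 0.0400 = 0.9600
φ_{22} = -0.6200 / 0.9600 = -0.646

-0.646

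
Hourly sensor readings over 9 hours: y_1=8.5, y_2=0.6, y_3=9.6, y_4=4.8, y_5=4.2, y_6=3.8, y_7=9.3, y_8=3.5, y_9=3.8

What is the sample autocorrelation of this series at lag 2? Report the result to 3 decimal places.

Mean ȳ = (8.5 + 0.6 + 9.6 + 4.8 + 4.2 + 3.8 + 9.3 + 3.5 + 3.8)/9 = 5.3444
Numerator Σ_{t=1}^{7}(y_t−ȳ)(y_{t+2}−ȳ) = 4.1949
Denominator Σ(y_t−ȳ)² = 76.0022
r_2 = 4.1949 / 76.0022 = 0.055

0.055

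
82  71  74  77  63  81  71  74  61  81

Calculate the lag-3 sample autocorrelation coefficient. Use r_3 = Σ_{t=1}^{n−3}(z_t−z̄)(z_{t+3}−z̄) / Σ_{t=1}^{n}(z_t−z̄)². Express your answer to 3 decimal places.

-0.140

Mean z̄ = (82 + 71 + 74 + 77 + 63 + 81 + 71 + 74 + 61 + 81)/10 = 73.5000
Σ(z_t−z̄)(z_{t+3}−z̄) = (29.7500) + (26.2500) + (3.7500) + (-8.7500) + (-5.2500) + (-93.7500) + (-18.7500) = -66.7500
Denominator Σ(z_t−z̄)² = 476.5000
r_3 = -66.7500 / 476.5000 = -0.140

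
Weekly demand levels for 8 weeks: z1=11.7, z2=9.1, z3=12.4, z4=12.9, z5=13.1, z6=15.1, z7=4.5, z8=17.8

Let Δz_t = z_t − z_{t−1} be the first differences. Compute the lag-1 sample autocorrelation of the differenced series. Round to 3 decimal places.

First differences Δz: -2.6, 3.3, 0.5, 0.2, 2.0, -10.6, 13.3
Mean of differences = 0.8714
Numerator Σ(Δz_t−Δz̄)(Δz_{t+1}−Δz̄) = -165.3608
Denominator Σ(Δz_t−Δz̄)² = 305.8743
r_1(Δz) = -165.3608 / 305.8743 = -0.541

-0.541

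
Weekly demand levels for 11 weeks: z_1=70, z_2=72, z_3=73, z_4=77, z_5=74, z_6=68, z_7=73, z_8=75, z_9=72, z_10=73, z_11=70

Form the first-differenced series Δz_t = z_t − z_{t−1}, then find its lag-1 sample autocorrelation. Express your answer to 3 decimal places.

First differences Δz: 2, 1, 4, -3, -6, 5, 2, -3, 1, -3
Mean of differences = 0.0000
Numerator Σ(Δz_t−Δz̄)(Δz_{t+1}−Δz̄) = -20.0000
Denominator Σ(Δz_t−Δz̄)² = 114.0000
r_1(Δz) = -20.0000 / 114.0000 = -0.175

-0.175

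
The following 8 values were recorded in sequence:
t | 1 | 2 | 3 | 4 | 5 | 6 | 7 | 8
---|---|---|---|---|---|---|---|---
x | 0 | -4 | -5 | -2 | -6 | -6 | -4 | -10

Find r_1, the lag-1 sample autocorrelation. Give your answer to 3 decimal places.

-0.069

Mean x̄ = (0 − 4 − 5 − 2 − 6 − 6 − 4 − 10)/8 = -4.6250
Deviations from mean: 4.6250, 0.6250, -0.3750, 2.6250, -1.3750, -1.3750, 0.6250, -5.3750
Σ(x_t−x̄)(x_{t+1}−x̄) = (2.8906) + (-0.2344) + (-0.9844) + (-3.6094) + (1.8906) + (-0.8594) + (-3.3594) = -4.2656
Denominator Σ(x_t−x̄)² = 61.8750
r_1 = -4.2656 / 61.8750 = -0.069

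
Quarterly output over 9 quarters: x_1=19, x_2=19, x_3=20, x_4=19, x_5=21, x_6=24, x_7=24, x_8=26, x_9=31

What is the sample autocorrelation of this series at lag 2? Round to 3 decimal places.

Mean x̄ = (19 + 19 + 20 + 19 + 21 + 24 + 24 + 26 + 31)/9 = 22.5556
Σ(x_t−x̄)(x_{t+2}−x̄) = (9.0864) + (12.6420) + (3.9753) + (-5.1358) + (-2.2469) + (4.9753) + (12.1975) = 35.4938
Denominator Σ(x_t−x̄)² = 134.2222
r_2 = 35.4938 / 134.2222 = 0.264

0.264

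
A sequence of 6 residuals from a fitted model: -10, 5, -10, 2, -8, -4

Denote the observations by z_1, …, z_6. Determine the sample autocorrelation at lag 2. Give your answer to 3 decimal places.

0.556

Mean z̄ = (-10 + 5 − 10 + 2 − 8 − 4)/6 = -4.1667
Deviations from mean: -5.8333, 9.1667, -5.8333, 6.1667, -3.8333, 0.1667
Numerator Σ_{t=1}^{4}(z_t−z̄)(z_{t+2}−z̄) = 113.9444
Denominator Σ(z_t−z̄)² = 204.8333
r_2 = 113.9444 / 204.8333 = 0.556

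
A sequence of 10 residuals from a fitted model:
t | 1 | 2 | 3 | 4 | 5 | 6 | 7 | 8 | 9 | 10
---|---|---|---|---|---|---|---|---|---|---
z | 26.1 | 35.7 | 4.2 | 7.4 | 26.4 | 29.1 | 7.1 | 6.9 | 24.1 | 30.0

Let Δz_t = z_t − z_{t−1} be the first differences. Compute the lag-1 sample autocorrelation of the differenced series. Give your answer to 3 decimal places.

-0.107

First differences Δz: 9.6, -31.5, 3.2, 19.0, 2.7, -22.0, -0.2, 17.2, 5.9
Mean of differences = 0.4333
Numerator Σ(Δz_t−Δz̄)(Δz_{t+1}−Δz̄) = -243.2211
Denominator Σ(Δz_t−Δz̄)² = 2275.9400
r_1(Δz) = -243.2211 / 2275.9400 = -0.107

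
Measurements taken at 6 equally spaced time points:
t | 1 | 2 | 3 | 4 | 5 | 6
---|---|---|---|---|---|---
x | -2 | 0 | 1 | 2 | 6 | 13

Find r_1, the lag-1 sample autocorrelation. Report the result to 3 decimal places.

Mean x̄ = (-2 + 0 + 1 + 2 + 6 + 13)/6 = 3.3333
Deviations from mean: -5.3333, -3.3333, -2.3333, -1.3333, 2.6667, 9.6667
Numerator Σ_{t=1}^{5}(x_t−x̄)(x_{t+1}−x̄) = 50.8889
Denominator Σ(x_t−x̄)² = 147.3333
r_1 = 50.8889 / 147.3333 = 0.345

0.345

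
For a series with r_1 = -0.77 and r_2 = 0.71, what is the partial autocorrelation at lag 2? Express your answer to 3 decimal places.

0.288

φ_{22} = (r_2 − r_1²) / (1 − r_1²)
r_1² = (-0.77)² = 0.5929
Numerator = 0.71 − 0.5929 = 0.1171; denominator = 1 − 0.5929 = 0.4071
φ_{22} = 0.1171 / 0.4071 = 0.288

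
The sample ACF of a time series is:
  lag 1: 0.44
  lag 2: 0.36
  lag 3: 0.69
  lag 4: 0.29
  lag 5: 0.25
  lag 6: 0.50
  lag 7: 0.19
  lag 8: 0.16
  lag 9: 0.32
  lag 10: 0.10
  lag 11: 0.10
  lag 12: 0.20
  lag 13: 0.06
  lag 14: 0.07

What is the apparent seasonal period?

The largest autocorrelation is r_3 = 0.69, with a weaker echo at lag 6 (0.50); the remaining lags stay at or below 0.44. The elevated value at lag 1 (0.44), dropping to 0.36 at lag 2, reflects decaying short-term dependence rather than seasonality.
The dominant spike at lag 3 indicates a seasonal period of 3.

3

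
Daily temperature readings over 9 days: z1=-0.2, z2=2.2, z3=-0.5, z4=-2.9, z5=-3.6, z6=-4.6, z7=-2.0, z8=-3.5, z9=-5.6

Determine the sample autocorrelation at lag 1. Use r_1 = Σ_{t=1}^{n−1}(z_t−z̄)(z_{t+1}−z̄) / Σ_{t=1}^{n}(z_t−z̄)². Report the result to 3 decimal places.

Mean z̄ = (-0.2 + 2.2 − 0.5 − 2.9 − 3.6 − 4.6 − 2.0 − 3.5 − 5.6)/9 = -2.3000
Numerator Σ_{t=1}^{8}(z_t−z̄)(z_{t+1}−z̄) = 23.1500
Denominator Σ(z_t−z̄)² = 47.6600
r_1 = 23.1500 / 47.6600 = 0.486

0.486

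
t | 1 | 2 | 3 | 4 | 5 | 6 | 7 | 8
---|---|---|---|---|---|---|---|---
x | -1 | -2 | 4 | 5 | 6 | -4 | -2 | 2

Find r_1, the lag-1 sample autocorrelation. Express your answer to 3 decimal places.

0.163

Mean x̄ = (-1 − 2 + 4 + 5 + 6 − 4 − 2 + 2)/8 = 1.0000
Deviations from mean: -2.0000, -3.0000, 3.0000, 4.0000, 5.0000, -5.0000, -3.0000, 1.0000
Numerator Σ_{t=1}^{7}(x_t−x̄)(x_{t+1}−x̄) = 16.0000
Denominator Σ(x_t−x̄)² = 98.0000
r_1 = 16.0000 / 98.0000 = 0.163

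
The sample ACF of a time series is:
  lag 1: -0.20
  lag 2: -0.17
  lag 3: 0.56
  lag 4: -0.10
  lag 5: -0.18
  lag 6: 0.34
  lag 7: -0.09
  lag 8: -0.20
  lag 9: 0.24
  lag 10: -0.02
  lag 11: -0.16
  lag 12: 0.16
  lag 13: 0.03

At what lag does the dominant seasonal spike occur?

3

The largest autocorrelation is r_3 = 0.56, with weaker echoes at lags 6 (0.34), 9 (0.24) and 12 (0.16); the remaining lags stay at or below 0.03.
The dominant spike at lag 3 indicates a seasonal period of 3.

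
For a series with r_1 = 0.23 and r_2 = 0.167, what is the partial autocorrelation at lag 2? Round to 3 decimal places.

φ_{22} = (r_2 − r_1²) / (1 − r_1²)
r_1² = (0.23)² = 0.0529
Numerator = 0.167 − 0.0529 = 0.1141; denominator = 1 − 0.0529 = 0.9471
φ_{22} = 0.1141 / 0.9471 = 0.120

0.120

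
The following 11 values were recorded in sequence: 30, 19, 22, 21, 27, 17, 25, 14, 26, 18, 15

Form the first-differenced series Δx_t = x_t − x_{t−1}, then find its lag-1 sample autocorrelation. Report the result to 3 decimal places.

First differences Δx: -11, 3, -1, 6, -10, 8, -11, 12, -8, -3
Mean of differences = -1.5000
Numerator Σ(Δx_t−Δx̄)(Δx_{t+1}−Δx̄) = -477.7500
Denominator Σ(Δx_t−Δx̄)² = 646.5000
r_1(Δx) = -477.7500 / 646.5000 = -0.739

-0.739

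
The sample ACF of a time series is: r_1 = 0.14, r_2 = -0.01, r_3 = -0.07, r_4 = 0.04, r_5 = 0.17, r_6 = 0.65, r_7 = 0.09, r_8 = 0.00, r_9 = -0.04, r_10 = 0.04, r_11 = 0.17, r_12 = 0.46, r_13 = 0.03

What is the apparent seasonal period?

The largest autocorrelation is r_6 = 0.65, with a weaker echo at lag 12 (0.46); the remaining lags stay at or below 0.17.
The dominant spike at lag 6 indicates a seasonal period of 6.

6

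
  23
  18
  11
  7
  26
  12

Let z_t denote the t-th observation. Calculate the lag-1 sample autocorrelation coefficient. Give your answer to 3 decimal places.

Mean z̄ = (23 + 18 + 11 + 7 + 26 + 12)/6 = 16.1667
Deviations from mean: 6.8333, 1.8333, -5.1667, -9.1667, 9.8333, -4.1667
Numerator Σ_{t=1}^{5}(z_t−z̄)(z_{t+1}−z̄) = -80.6944
Denominator Σ(z_t−z̄)² = 274.8333
r_1 = -80.6944 / 274.8333 = -0.294

-0.294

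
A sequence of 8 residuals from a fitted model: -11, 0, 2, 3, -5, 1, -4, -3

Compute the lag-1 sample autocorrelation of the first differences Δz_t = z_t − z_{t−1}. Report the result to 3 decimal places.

First differences Δz: 11, 2, 1, -8, 6, -5, 1
Mean of differences = 1.1429
Numerator Σ(Δz_t−Δz̄)(Δz_{t+1}−Δz̄) = -63.7347
Denominator Σ(Δz_t−Δz̄)² = 242.8571
r_1(Δz) = -63.7347 / 242.8571 = -0.262

-0.262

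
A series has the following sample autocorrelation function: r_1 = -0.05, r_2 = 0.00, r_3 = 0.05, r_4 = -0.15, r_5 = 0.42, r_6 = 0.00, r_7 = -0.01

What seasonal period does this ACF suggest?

The largest autocorrelation is r_5 = 0.42; the remaining lags stay at or below 0.05.
The dominant spike at lag 5 indicates a seasonal period of 5.

5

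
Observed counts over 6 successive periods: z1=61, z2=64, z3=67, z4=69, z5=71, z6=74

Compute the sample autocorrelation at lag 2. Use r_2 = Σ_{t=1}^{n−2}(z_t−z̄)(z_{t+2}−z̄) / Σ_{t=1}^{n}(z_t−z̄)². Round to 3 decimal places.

Mean z̄ = (61 + 64 + 67 + 69 + 71 + 74)/6 = 67.6667
Deviations from mean: -6.6667, -3.6667, -0.6667, 1.3333, 3.3333, 6.3333
Σ(z_t−z̄)(z_{t+2}−z̄) = (4.4444) + (-4.8889) + (-2.2222) + (8.4444) = 5.7778
Denominator Σ(z_t−z̄)² = 111.3333
r_2 = 5.7778 / 111.3333 = 0.052

0.052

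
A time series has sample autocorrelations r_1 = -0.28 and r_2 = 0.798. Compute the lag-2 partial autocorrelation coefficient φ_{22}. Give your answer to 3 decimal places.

0.781

φ_{22} = (r_2 − r_1²) / (1 − r_1²)
r_1² = (-0.28)² = 0.0784
Numerator = 0.798 − 0.0784 = 0.7196; denominator = 1 − 0.0784 = 0.9216
φ_{22} = 0.7196 / 0.9216 = 0.781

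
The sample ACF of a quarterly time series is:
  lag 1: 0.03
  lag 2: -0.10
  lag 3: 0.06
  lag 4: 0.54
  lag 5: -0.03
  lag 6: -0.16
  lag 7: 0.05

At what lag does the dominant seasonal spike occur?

The largest autocorrelation is r_4 = 0.54; the remaining lags stay at or below 0.06.
The dominant spike at lag 4 indicates a seasonal period of 4.

4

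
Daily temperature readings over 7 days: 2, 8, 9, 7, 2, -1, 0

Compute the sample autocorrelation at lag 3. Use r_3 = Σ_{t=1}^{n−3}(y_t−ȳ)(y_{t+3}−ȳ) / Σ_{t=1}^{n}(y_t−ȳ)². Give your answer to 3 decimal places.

Mean ȳ = (2 + 8 + 9 + 7 + 2 − 1 + 0)/7 = 3.8571
Numerator Σ_{t=1}^{4}(y_t−ȳ)(y_{t+3}−ȳ) = -50.6327
Denominator Σ(y_t−ȳ)² = 98.8571
r_3 = -50.6327 / 98.8571 = -0.512

-0.512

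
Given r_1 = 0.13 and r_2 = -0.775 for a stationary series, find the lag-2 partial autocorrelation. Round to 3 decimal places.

φ_{22} = (r_2 − r_1²) / (1 − r_1²)
r_1² = (0.13)² = 0.0169
Numerator = -0.775 − 0.0169 = -0.7919; denominator = 1 − 0.0169 = 0.9831
φ_{22} = -0.7919 / 0.9831 = -0.806

-0.806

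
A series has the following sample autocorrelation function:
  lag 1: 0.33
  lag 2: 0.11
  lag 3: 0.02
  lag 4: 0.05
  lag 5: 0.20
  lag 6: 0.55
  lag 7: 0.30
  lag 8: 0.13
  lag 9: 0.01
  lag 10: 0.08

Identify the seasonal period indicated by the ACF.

6

The largest autocorrelation is r_6 = 0.55; the remaining lags stay at or below 0.33. The elevated value at lag 1 (0.33), dropping to 0.11 at lag 2, reflects decaying short-term dependence rather than seasonality.
The dominant spike at lag 6 indicates a seasonal period of 6.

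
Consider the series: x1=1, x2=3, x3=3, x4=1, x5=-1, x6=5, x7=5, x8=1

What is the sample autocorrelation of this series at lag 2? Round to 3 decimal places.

Mean x̄ = (1 + 3 + 3 + 1 − 1 + 5 + 5 + 1)/8 = 2.2500
Numerator Σ_{t=1}^{6}(x_t−x̄)(x_{t+2}−x̄) = -20.1250
Denominator Σ(x_t−x̄)² = 31.5000
r_2 = -20.1250 / 31.5000 = -0.639

-0.639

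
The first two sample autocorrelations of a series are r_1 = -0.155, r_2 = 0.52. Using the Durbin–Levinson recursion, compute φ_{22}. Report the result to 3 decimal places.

φ_{22} = (r_2 − r_1²) / (1 − r_1²)
r_1² = (-0.155)² = 0.024025
Numerator = 0.52 − 0.0240 = 0.4960; denominator = 1 − 0.0240 = 0.9760
φ_{22} = 0.4960 / 0.9760 = 0.508

0.508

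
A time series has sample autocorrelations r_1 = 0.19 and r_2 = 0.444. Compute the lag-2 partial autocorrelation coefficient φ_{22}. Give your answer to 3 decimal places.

φ_{22} = (r_2 − r_1²) / (1 − r_1²)
r_1² = (0.19)² = 0.0361
Numerator = 0.444 − 0.0361 = 0.4079; denominator = 1 − 0.0361 = 0.9639
φ_{22} = 0.4079 / 0.9639 = 0.423

0.423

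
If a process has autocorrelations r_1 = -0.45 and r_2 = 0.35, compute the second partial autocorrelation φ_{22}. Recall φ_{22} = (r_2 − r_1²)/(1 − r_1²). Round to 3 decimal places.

0.185

φ_{22} = (r_2 − r_1²) / (1 − r_1²)
r_1² = (-0.45)² = 0.2025
Numerator = 0.35 − 0.2025 = 0.1475; denominator = 1 − 0.2025 = 0.7975
φ_{22} = 0.1475 / 0.7975 = 0.185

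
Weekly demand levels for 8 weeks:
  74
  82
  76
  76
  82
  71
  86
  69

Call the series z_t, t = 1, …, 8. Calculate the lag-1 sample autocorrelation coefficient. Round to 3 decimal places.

Mean z̄ = (74 + 82 + 76 + 76 + 82 + 71 + 86 + 69)/8 = 77.0000
Σ(z_t−z̄)(z_{t+1}−z̄) = (-15.0000) + (-5.0000) + (1.0000) + (-5.0000) + (-30.0000) + (-54.0000) + (-72.0000) = -180.0000
Denominator Σ(z_t−z̄)² = 242.0000
r_1 = -180.0000 / 242.0000 = -0.744

-0.744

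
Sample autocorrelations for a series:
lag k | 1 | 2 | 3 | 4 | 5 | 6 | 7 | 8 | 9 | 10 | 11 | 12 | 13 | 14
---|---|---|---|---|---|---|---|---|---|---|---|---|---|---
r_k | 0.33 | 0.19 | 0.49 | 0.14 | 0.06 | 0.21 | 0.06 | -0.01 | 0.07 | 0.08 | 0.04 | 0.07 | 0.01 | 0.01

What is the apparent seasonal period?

The largest autocorrelation is r_3 = 0.49; the remaining lags stay at or below 0.33. The elevated value at lag 1 (0.33), dropping to 0.19 at lag 2, reflects decaying short-term dependence rather than seasonality.
The dominant spike at lag 3 indicates a seasonal period of 3.

3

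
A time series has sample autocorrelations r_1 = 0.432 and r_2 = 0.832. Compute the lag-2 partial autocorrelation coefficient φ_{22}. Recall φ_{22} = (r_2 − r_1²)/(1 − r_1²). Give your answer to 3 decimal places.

φ_{22} = (r_2 − r_1²) / (1 − r_1²)
r_1² = (0.432)² = 0.186624
Numerator = 0.832 − 0.1866 = 0.6454; denominator = 1 − 0.1866 = 0.8134
φ_{22} = 0.6454 / 0.8134 = 0.793

0.793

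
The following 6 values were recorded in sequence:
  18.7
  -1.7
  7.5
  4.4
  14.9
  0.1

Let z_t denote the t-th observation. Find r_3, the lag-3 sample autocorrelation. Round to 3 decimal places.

Mean z̄ = (18.7 − 1.7 + 7.5 + 4.4 + 14.9 + 0.1)/6 = 7.3167
Deviations from mean: 11.3833, -9.0167, 0.1833, -2.9167, 7.5833, -7.2167
Σ(z_t−z̄)(z_{t+3}−z̄) = (-33.2014) + (-68.3764) + (-1.3231) = -102.9008
Denominator Σ(z_t−z̄)² = 329.0083
r_3 = -102.9008 / 329.0083 = -0.313

-0.313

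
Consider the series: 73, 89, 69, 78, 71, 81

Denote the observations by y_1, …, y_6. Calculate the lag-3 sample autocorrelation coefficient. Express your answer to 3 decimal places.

-0.390

Mean ȳ = (73 + 89 + 69 + 78 + 71 + 81)/6 = 76.8333
Deviations from mean: -3.8333, 12.1667, -7.8333, 1.1667, -5.8333, 4.1667
Σ(y_t−ȳ)(y_{t+3}−ȳ) = (-4.4722) + (-70.9722) + (-32.6389) = -108.0833
Denominator Σ(y_t−ȳ)² = 276.8333
r_3 = -108.0833 / 276.8333 = -0.390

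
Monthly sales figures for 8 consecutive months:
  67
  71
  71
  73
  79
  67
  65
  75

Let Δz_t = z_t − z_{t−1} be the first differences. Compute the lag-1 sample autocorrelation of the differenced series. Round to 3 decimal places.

-0.171

First differences Δz: 4, 0, 2, 6, -12, -2, 10
Mean of differences = 1.1429
Numerator Σ(Δz_t−Δz̄)(Δz_{t+1}−Δz̄) = -50.4490
Denominator Σ(Δz_t−Δz̄)² = 294.8571
r_1(Δz) = -50.4490 / 294.8571 = -0.171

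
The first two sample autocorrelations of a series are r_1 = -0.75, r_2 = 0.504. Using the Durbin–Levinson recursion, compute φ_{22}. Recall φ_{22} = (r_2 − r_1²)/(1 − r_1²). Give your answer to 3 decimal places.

-0.134

φ_{22} = (r_2 − r_1²) / (1 − r_1²)
r_1² = (-0.75)² = 0.5625
Numerator = 0.504 − 0.5625 = -0.0585; denominator = 1 − 0.5625 = 0.4375
φ_{22} = -0.0585 / 0.4375 = -0.134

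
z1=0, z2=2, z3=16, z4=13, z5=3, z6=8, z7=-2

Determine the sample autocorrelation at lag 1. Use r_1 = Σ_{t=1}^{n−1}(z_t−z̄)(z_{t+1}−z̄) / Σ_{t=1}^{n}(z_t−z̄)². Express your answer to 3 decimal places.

Mean z̄ = (0 + 2 + 16 + 13 + 3 + 8 − 2)/7 = 5.7143
Numerator Σ_{t=1}^{6}(z_t−z̄)(z_{t+1}−z̄) = 14.3469
Denominator Σ(z_t−z̄)² = 277.4286
r_1 = 14.3469 / 277.4286 = 0.052

0.052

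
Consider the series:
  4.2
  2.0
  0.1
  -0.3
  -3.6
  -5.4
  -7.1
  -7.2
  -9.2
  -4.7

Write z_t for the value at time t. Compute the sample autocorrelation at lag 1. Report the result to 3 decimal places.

0.698

Mean z̄ = (4.2 + 2.0 + 0.1 − 0.3 − 3.6 − 5.4 − 7.1 − 7.2 − 9.2 − 4.7)/10 = -3.1200
Numerator Σ_{t=1}^{9}(z_t−z̄)(z_{t+1}−z̄) = 122.5116
Denominator Σ(z_t−z̄)² = 175.4960
r_1 = 122.5116 / 175.4960 = 0.698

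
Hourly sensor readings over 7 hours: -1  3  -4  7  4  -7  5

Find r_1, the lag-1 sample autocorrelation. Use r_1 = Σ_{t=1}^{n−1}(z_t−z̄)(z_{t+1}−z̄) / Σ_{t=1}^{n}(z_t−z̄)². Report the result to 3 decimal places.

-0.519

Mean z̄ = (-1 + 3 − 4 + 7 + 4 − 7 + 5)/7 = 1.0000
Σ(z_t−z̄)(z_{t+1}−z̄) = (-4.0000) + (-10.0000) + (-30.0000) + (18.0000) + (-24.0000) + (-32.0000) = -82.0000
Denominator Σ(z_t−z̄)² = 158.0000
r_1 = -82.0000 / 158.0000 = -0.519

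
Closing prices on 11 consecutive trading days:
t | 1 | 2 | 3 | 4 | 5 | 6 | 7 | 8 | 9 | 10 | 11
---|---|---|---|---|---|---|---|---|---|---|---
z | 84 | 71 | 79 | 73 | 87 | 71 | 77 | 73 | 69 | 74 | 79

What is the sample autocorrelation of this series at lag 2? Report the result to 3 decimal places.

Mean z̄ = (84 + 71 + 79 + 73 + 87 + 71 + 77 + 73 + 69 + 74 + 79)/11 = 76.0909
Numerator Σ_{t=1}^{9}(z_t−z̄)(z_{t+2}−z̄) = 91.2562
Denominator Σ(z_t−z̄)² = 324.9091
r_2 = 91.2562 / 324.9091 = 0.281

0.281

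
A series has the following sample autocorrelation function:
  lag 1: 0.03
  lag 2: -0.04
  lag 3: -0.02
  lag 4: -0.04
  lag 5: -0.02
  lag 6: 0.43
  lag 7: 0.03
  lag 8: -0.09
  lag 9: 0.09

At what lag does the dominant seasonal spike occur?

The largest autocorrelation is r_6 = 0.43; the remaining lags stay at or below 0.09.
The dominant spike at lag 6 indicates a seasonal period of 6.

6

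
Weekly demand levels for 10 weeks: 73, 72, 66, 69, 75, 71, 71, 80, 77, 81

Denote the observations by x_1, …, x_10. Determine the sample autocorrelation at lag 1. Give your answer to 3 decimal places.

0.363

Mean x̄ = (73 + 72 + 66 + 69 + 75 + 71 + 71 + 80 + 77 + 81)/10 = 73.5000
Numerator Σ_{t=1}^{9}(x_t−x̄)(x_{t+1}−x̄) = 74.2500
Denominator Σ(x_t−x̄)² = 204.5000
r_1 = 74.2500 / 204.5000 = 0.363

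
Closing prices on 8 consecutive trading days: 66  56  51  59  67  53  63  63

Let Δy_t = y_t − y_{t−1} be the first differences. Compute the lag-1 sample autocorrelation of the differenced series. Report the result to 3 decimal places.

First differences Δy: -10, -5, 8, 8, -14, 10, 0
Mean of differences = -0.4286
Numerator Σ(Δy_t−Δȳ)(Δy_{t+1}−Δȳ) = -175.1837
Denominator Σ(Δy_t−Δȳ)² = 547.7143
r_1(Δy) = -175.1837 / 547.7143 = -0.320

-0.320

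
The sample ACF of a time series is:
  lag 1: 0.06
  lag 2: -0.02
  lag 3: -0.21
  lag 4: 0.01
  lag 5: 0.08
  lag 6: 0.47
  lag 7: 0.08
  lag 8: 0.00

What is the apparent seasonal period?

6

The largest autocorrelation is r_6 = 0.47; the remaining lags stay at or below 0.08.
The dominant spike at lag 6 indicates a seasonal period of 6.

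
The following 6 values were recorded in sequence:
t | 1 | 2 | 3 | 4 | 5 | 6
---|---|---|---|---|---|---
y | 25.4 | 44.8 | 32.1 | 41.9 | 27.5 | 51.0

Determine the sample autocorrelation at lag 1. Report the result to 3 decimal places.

-0.627

Mean ȳ = (25.4 + 44.8 + 32.1 + 41.9 + 27.5 + 51.0)/6 = 37.1167
Numerator Σ_{t=1}^{5}(y_t−ȳ)(y_{t+1}−ȳ) = -332.0753
Denominator Σ(y_t−ȳ)² = 529.5883
r_1 = -332.0753 / 529.5883 = -0.627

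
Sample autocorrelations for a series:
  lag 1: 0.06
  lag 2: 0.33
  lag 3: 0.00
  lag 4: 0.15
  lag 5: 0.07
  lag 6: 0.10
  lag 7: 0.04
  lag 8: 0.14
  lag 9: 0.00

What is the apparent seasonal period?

The largest autocorrelation is r_2 = 0.33, with a weaker echo at lag 4 (0.15); the remaining lags stay at or below 0.14.
The dominant spike at lag 2 indicates a seasonal period of 2.

2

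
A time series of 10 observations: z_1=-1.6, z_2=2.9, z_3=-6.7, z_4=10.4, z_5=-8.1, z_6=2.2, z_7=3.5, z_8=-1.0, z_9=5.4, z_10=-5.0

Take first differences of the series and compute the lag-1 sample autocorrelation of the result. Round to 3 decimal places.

-0.783

First differences Δz: 4.5, -9.6, 17.1, -18.5, 10.3, 1.3, -4.5, 6.4, -10.4
Mean of differences = -0.3778
Numerator Σ(Δz_t−Δz̄)(Δz_{t+1}−Δz̄) = -801.2783
Denominator Σ(Δz_t−Δz̄)² = 1022.9356
r_1(Δz) = -801.2783 / 1022.9356 = -0.783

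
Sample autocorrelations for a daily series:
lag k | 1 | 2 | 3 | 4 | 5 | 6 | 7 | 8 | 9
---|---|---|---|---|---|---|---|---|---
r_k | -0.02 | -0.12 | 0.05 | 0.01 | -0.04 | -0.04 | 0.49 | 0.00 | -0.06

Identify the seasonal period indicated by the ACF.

The largest autocorrelation is r_7 = 0.49; the remaining lags stay at or below 0.05.
The dominant spike at lag 7 indicates a seasonal period of 7.

7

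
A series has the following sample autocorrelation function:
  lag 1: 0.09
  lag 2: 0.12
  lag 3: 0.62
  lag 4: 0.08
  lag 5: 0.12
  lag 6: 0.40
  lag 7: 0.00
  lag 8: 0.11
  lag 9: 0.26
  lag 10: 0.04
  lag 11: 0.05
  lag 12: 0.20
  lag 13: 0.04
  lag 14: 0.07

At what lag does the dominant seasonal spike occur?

The largest autocorrelation is r_3 = 0.62, with weaker echoes at lags 6 (0.40), 9 (0.26) and 12 (0.20); the remaining lags stay at or below 0.12.
The dominant spike at lag 3 indicates a seasonal period of 3.

3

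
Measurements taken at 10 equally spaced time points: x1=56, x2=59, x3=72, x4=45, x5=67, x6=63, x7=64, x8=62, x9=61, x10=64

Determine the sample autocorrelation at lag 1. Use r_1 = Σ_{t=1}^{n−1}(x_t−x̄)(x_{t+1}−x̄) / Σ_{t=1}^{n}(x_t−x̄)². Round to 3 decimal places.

Mean x̄ = (56 + 59 + 72 + 45 + 67 + 63 + 64 + 62 + 61 + 64)/10 = 61.3000
Numerator Σ_{t=1}^{9}(x_t−x̄)(x_{t+1}−x̄) = -264.5900
Denominator Σ(x_t−x̄)² = 464.1000
r_1 = -264.5900 / 464.1000 = -0.570

-0.570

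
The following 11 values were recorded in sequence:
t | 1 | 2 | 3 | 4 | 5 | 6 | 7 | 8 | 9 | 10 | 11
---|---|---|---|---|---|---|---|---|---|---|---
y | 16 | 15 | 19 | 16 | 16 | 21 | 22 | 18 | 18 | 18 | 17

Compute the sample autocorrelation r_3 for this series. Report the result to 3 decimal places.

0.114

Mean ȳ = (16 + 15 + 19 + 16 + 16 + 21 + 22 + 18 + 18 + 18 + 17)/11 = 17.8182
Numerator Σ_{t=1}^{8}(y_t−ȳ)(y_{t+3}−ȳ) = 5.4463
Denominator Σ(y_t−ȳ)² = 47.6364
r_3 = 5.4463 / 47.6364 = 0.114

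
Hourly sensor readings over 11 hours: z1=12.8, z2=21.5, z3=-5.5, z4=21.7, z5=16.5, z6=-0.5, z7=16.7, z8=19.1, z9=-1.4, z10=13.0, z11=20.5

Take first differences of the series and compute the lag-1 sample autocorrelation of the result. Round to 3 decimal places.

-0.530

First differences Δz: 8.7, -27.0, 27.2, -5.2, -17.0, 17.2, 2.4, -20.5, 14.4, 7.5
Mean of differences = 0.7700
Numerator Σ(Δz_t−Δz̄)(Δz_{t+1}−Δz̄) = -1503.9079
Denominator Σ(Δz_t−Δz̄)² = 2840.1010
r_1(Δz) = -1503.9079 / 2840.1010 = -0.530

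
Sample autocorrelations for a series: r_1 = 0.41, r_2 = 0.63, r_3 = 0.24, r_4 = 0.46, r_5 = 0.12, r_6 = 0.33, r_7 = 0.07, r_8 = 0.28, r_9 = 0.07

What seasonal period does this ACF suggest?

The largest autocorrelation is r_2 = 0.63, with a weaker echo at lag 4 (0.46); the remaining lags stay at or below 0.41.
The dominant spike at lag 2 indicates a seasonal period of 2.

2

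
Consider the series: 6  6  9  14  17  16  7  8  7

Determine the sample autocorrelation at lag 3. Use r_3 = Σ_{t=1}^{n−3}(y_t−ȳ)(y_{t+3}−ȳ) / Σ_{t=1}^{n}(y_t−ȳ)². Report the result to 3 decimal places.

Mean ȳ = (6 + 6 + 9 + 14 + 17 + 16 + 7 + 8 + 7)/9 = 10.0000
Numerator Σ_{t=1}^{6}(y_t−ȳ)(y_{t+3}−ȳ) = -94.0000
Denominator Σ(y_t−ȳ)² = 156.0000
r_3 = -94.0000 / 156.0000 = -0.603

-0.603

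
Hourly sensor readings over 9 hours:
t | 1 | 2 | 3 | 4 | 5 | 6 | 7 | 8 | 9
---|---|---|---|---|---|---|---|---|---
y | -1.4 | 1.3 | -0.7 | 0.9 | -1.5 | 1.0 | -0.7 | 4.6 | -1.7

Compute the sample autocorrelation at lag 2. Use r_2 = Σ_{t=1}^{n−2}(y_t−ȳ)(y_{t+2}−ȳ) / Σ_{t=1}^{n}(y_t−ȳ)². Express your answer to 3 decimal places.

0.342

Mean ȳ = (-1.4 + 1.3 − 0.7 + 0.9 − 1.5 + 1.0 − 0.7 + 4.6 − 1.7)/9 = 0.2000
Σ(y_t−ȳ)(y_{t+2}−ȳ) = (1.4400) + (0.7700) + (1.5300) + (0.5600) + (1.5300) + (3.5200) + (1.7100) = 11.0600
Denominator Σ(y_t−ȳ)² = 32.3800
r_2 = 11.0600 / 32.3800 = 0.342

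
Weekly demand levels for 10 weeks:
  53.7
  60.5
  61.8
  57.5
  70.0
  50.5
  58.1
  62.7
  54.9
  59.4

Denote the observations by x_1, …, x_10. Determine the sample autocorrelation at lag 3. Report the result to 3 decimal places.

Mean x̄ = (53.7 + 60.5 + 61.8 + 57.5 + 70.0 + 50.5 + 58.1 + 62.7 + 54.9 + 59.4)/10 = 58.9100
Σ(x_t−x̄)(x_{t+3}−x̄) = (7.3461) + (17.6331) + (-24.3049) + (1.1421) + (42.0311) + (33.7241) + (-0.3969) = 77.1747
Denominator Σ(x_t−x̄)² = 265.0690
r_3 = 77.1747 / 265.0690 = 0.291

0.291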